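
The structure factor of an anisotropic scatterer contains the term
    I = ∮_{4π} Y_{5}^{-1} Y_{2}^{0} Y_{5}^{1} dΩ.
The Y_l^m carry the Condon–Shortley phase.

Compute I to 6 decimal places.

-0.145565

Checks pass: Σm=0; 12 even; l₃=5∈[3,7].
(2·5+1)(2·2+1)(2·5+1) = 605
Δ: 2! 8! 2! / 13! → 1/38610
sum: t=0:+1/2880 t=1:−1/576 t=2:+1/2880 = -1/960
3j²(5 2 5; 0 0 0) = Δ·Π!·Σ² = 10/429  (sign +1)
sum: t=0:+1/5760 t=1:−1/720 t=2:+1/2304 = -1/1280
3j²(5 2 5; -1 0 1) = Δ·Π!·Σ² = 27/1430  (sign -1)
combine: 4πI² = 605·10/429·27/1430 = 45/169
take √, sign -1: I = -0.14556534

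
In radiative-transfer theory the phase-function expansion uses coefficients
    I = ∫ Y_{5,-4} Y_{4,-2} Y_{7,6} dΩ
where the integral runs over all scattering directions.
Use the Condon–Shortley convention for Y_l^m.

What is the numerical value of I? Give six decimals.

Checks pass: Σm=0; 16 even; l₃=7∈[1,9].
(2·5+1)(2·4+1)(2·7+1) = 1485
Δ: 2! 8! 6! / 17! → 1/6126120
sum: t=0:+1/69120 t=1:−1/20736 t=2:+1/69120 = -1/51840
3j²(5 4 7; 0 0 0) = Δ·Π!·Σ² = 280/21879  (sign +1)
sum: t=1:−1/4838400 t=2:+1/7257600 = -1/14515200
3j²(5 4 7; -4 -2 6) = Δ·Π!·Σ² = 3/1190  (sign +1)
combine: 4πI² = 1485·280/21879·3/1190 = 180/3757
take √, sign +1: I = 0.06174627

0.061746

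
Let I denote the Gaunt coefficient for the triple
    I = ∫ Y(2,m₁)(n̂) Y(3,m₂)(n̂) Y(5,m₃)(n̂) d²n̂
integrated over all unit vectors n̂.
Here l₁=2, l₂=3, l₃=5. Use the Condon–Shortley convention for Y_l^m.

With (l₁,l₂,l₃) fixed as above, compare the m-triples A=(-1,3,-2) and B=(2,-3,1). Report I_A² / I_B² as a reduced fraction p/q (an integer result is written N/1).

Shared (l₁,l₂,l₃)=(2,3,5): N and (l;000)² cancel in I_A²/I_B².
A: Δ = 0!·4!·6!/11! = 1/2310; Racah Σ t=0..0: t=0:+1/4320 = 1/4320; ⇒ 3j(2 3 5; -1 3 -2)² = 1/330, sgn -1
B: Δ = 0!·4!·6!/11! = 1/2310; Racah Σ t=0..0: t=0:+1/17280 = 1/17280; ⇒ 3j(2 3 5; 2 -3 1)² = 1/2310, sgn +1
I_A²/I_B² = (1/330)/(1/2310) = 7/1

7/1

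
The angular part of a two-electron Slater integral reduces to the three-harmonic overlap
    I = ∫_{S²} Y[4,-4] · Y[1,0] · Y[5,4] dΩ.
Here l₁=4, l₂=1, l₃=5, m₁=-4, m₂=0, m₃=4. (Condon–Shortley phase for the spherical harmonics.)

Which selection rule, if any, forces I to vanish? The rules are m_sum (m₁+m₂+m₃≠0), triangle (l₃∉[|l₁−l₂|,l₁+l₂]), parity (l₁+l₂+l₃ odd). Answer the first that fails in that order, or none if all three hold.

none

m₁+m₂+m₃ = -4 + 0 + 4 = 0  ✓
triangle: |4−1|=3 ≤ l₃=5 ≤ 4+1=5  ✓
parity: l₁+l₂+l₃ = 10 is even  ✓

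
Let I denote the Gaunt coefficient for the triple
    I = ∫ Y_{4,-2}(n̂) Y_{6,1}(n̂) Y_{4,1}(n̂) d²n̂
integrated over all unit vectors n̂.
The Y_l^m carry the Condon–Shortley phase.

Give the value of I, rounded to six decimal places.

0.097783

Checks pass: Σm=0; 14 even; l₃=4∈[2,10].
(2·4+1)(2·6+1)(2·4+1) = 1053
Δ: 6! 2! 6! / 15! → 1/1261260
sum: t=2:+1/4608 t=3:−1/1296 t=4:+1/4608 = -7/20736
3j²(4 6 4; 0 0 0) = Δ·Π!·Σ² = 20/1287  (sign -1)
sum: t=4:+1/3456 t=5:−1/5760 t=6:+1/172800 = 7/57600
3j²(4 6 4; -2 1 1) = Δ·Π!·Σ² = 21/2860  (sign -1)
combine: 4πI² = 1053·20/1287·21/2860 = 189/1573
take √, sign +1: I = 0.09778261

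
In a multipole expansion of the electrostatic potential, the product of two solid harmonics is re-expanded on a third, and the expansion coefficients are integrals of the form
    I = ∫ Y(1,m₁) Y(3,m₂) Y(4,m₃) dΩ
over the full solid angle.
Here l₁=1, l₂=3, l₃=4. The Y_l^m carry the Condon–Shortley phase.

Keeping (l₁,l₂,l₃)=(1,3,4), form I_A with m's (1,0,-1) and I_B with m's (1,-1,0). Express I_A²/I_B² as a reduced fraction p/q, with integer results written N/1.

5/3

Shared (l₁,l₂,l₃)=(1,3,4): N and (l;000)² cancel in I_A²/I_B².
A: Δ = 0!·2!·6!/9! = 1/252; Racah Σ t=0..0: t=0:+1/72 = 1/72; ⇒ 3j(1 3 4; 1 0 -1)² = 5/126, sgn -1
B: Δ = 0!·2!·6!/9! = 1/252; Racah Σ t=0..0: t=0:+1/96 = 1/96; ⇒ 3j(1 3 4; 1 -1 0)² = 1/42, sgn +1
I_A²/I_B² = (5/126)/(1/42) = 5/3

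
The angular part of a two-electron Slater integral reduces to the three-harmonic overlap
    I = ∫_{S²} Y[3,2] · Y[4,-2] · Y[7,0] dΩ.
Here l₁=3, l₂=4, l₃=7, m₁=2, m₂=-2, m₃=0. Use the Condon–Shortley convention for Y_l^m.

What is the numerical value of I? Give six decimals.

m-sum 0 ✓  L=14 even ✓  1≤7≤7 ✓
Π(2lᵢ+1) = 7×9×15 = 945
triangle coeff Δ(3,4,7) = 1/45045
Σ_t [0,0]: t=0:+1/20736 = 1/20736
(3j)²=35/1287 [(3 4 7; 0 0 0)], sign=-1
Σ_t [0,0]: t=0:+1/172800 = 1/172800
(3j)²=7/2145 [(3 4 7; 2 -2 0)], sign=-1
⇒ 4πI² = 1715/20449
I = (+1)√(1715/20449/(4π)) = 0.08169418

0.081694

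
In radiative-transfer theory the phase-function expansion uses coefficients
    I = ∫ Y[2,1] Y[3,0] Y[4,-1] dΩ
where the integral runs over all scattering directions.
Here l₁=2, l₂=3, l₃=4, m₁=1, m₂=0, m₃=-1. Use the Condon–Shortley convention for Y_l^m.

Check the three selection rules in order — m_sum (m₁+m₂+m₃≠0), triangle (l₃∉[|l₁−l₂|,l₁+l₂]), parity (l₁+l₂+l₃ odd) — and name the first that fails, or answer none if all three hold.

parity

azimuthal sum: 1 + 0 − 1 = 0  ✓
1 ≤ 4 ≤ 5 (triangle on l)  ✓
L = 2 + 3 + 4 = 9 (odd)  ✗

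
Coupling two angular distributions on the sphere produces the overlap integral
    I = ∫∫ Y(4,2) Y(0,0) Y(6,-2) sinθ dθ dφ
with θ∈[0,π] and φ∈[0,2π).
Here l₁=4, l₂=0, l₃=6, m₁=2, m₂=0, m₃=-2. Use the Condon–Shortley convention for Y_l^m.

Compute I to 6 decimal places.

0.000000

l₃=6 ∉ [4,4] — triangle fails ⇒ I = 0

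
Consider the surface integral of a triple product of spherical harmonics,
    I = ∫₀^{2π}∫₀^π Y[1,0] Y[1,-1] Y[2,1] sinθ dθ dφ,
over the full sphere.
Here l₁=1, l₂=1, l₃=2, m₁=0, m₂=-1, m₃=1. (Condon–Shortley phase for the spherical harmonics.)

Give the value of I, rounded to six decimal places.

m-sum 0 ✓  L=4 even ✓  0≤2≤2 ✓
Π(2lᵢ+1) = 3×3×5 = 45
triangle coeff Δ(1,1,2) = 1/30
Σ_t [0,0]: t=0:+1/1 = 1/1
(3j)²=2/15 [(1 1 2; 0 0 0)], sign=+1
Σ_t [0,0]: t=0:+1/2 = 1/2
(3j)²=1/10 [(1 1 2; 0 -1 1)], sign=-1
⇒ 4πI² = 3/5
I = (-1)√(3/5/(4π)) = -0.21850969

-0.218510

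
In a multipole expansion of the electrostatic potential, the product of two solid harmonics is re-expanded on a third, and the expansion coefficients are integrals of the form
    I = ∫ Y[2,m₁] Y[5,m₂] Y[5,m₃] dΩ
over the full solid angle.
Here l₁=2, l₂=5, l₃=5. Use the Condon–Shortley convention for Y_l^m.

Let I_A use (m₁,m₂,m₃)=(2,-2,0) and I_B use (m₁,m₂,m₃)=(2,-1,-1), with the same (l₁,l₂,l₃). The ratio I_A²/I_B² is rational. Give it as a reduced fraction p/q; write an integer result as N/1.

14/15

Shared (l₁,l₂,l₃)=(2,5,5): N and (l;000)² cancel in I_A²/I_B².
A: Δ = 2!·2!·8!/13! = 1/38610; Racah Σ t=0..0: t=0:+1/2880 = 1/2880; ⇒ 3j(2 5 5; 2 -2 0)² = 14/429, sgn -1
B: Δ = 2!·2!·8!/13! = 1/38610; Racah Σ t=0..0: t=0:+1/2304 = 1/2304; ⇒ 3j(2 5 5; 2 -1 -1)² = 5/143, sgn +1
I_A²/I_B² = (14/429)/(5/143) = 14/15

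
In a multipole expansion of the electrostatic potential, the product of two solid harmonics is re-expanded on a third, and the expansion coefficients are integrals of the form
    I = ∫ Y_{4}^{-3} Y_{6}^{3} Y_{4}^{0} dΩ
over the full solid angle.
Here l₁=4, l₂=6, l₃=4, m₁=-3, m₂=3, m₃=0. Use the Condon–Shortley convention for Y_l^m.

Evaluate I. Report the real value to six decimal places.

0.123195

m-sum 0 ✓  L=14 even ✓  2≤4≤10 ✓
Π(2lᵢ+1) = 9×13×9 = 1053
triangle coeff Δ(4,6,4) = 1/1261260
Σ_t [2,4]: t=2:+1/4608 t=3:−1/1296 t=4:+1/4608 = -7/20736
(3j)²=20/1287 [(4 6 4; 0 0 0)], sign=-1
Σ_t [5,6]: t=5:−1/11520 t=6:+1/25920 = -1/20736
(3j)²=5/429 [(4 6 4; -3 3 0)], sign=-1
⇒ 4πI² = 300/1573
I = (+1)√(300/1573/(4π)) = 0.12319450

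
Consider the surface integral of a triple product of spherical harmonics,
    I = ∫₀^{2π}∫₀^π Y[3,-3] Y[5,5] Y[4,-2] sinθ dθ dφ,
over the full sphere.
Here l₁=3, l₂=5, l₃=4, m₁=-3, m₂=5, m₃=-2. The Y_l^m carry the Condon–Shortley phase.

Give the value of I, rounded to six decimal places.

0.138791

Checks pass: Σm=0; 12 even; l₃=4∈[2,8].
(2·3+1)(2·5+1)(2·4+1) = 693
Δ: 4! 2! 6! / 13! → 1/180180
sum: t=1:−1/576 t=2:+1/144 t=3:−1/576 = 1/288
3j²(3 5 4; 0 0 0) = Δ·Π!·Σ² = 20/1001  (sign +1)
sum: t=4:+1/34560 = 1/34560
3j²(3 5 4; -3 5 -2) = Δ·Π!·Σ² = 5/286  (sign +1)
combine: 4πI² = 693·20/1001·5/286 = 450/1859
take √, sign +1: I = 0.13879110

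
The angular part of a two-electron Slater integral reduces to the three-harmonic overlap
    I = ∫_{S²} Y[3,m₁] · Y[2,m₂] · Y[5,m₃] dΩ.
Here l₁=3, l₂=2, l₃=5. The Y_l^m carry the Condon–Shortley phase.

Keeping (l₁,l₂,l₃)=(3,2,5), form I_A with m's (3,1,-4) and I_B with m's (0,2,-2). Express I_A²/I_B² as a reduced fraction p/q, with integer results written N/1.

l's match ⇒ only the (l;m) 3-j factors differ between A and B.
A: triangle coeff Δ(3,2,5) = 1/2310; Σ_t [0,0]: t=0:+1/4320 = 1/4320; (3j)²=2/55 [(3 2 5; 3 1 -4)], sign=-1
B: triangle coeff Δ(3,2,5) = 1/2310; Σ_t [0,0]: t=0:+1/864 = 1/864; (3j)²=1/66 [(3 2 5; 0 2 -2)], sign=-1
I_A²/I_B² = (2/55)/(1/66) = 12/5

12/5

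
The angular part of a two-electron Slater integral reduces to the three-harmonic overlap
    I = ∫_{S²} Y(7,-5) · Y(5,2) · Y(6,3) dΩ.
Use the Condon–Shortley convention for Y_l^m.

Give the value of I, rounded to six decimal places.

Rules hold: Σm=0, L=18 even, 2≤6≤12.
N = 15·11·13 = 2145
Δ = 6!·8!·4!/19! = 1/174594420
Racah Σ t=1..5: t=1:−1/4147200 t=2:+1/207360 t=3:−1/82944 t=4:+1/207360 t=5:−1/4147200 = -1/345600
⇒ 3j(7 5 6; 0 0 0)² = 420/46189, sgn -1
Racah Σ t=4..6: t=4:+1/11612160 t=5:−1/2419200 t=6:+1/6220800 = -29/174182400
⇒ 3j(7 5 6; -5 2 3)² = 841/83980, sgn +1
4πI² = N·(3j₀)²·(3jₘ)² = 264915/1356277
I = -1·√(0.195325/4π) = -0.12467350

-0.124673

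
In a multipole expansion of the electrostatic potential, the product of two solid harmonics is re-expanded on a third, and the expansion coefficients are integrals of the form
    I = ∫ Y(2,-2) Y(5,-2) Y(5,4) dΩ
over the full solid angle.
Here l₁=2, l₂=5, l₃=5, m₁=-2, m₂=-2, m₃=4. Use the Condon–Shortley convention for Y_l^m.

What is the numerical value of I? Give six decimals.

Rules hold: Σm=0, L=12 even, 3≤5≤7.
N = 5·11·11 = 605
Δ = 2!·2!·8!/13! = 1/38610
Racah Σ t=0..2: t=0:+1/2880 t=1:−1/576 t=2:+1/2880 = -1/960
⇒ 3j(2 5 5; 0 0 0)² = 10/429, sgn +1
Racah Σ t=2..2: t=2:+1/20160 = 1/20160
⇒ 3j(2 5 5; -2 -2 4)² = 12/715, sgn -1
4πI² = N·(3j₀)²·(3jₘ)² = 40/169
I = -1·√(0.236686/4π) = -0.13724032

-0.137240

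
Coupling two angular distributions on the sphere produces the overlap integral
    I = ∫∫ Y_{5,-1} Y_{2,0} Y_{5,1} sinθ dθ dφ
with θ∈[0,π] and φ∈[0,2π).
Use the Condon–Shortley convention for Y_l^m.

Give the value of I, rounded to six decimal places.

-0.145565

m-sum 0 ✓  L=12 even ✓  3≤5≤7 ✓
Π(2lᵢ+1) = 11×5×11 = 605
triangle coeff Δ(5,2,5) = 1/38610
Σ_t [0,2]: t=0:+1/2880 t=1:−1/576 t=2:+1/2880 = -1/960
(3j)²=10/429 [(5 2 5; 0 0 0)], sign=+1
Σ_t [0,2]: t=0:+1/5760 t=1:−1/720 t=2:+1/2304 = -1/1280
(3j)²=27/1430 [(5 2 5; -1 0 1)], sign=-1
⇒ 4πI² = 45/169
I = (-1)√(45/169/(4π)) = -0.14556534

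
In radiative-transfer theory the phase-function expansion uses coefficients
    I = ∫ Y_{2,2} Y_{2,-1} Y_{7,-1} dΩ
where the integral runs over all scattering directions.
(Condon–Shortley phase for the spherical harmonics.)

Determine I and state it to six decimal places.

0.000000

l₃=7 ∉ [0,4] — triangle fails ⇒ I = 0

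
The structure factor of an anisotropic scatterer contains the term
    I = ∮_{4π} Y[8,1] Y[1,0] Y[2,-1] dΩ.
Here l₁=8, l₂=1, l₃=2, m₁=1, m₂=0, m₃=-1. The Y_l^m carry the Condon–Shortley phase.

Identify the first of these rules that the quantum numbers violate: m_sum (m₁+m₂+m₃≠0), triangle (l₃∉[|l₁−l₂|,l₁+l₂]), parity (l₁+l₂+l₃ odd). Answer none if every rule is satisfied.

triangle

azimuthal sum: 1 + 0 − 1 = 0  ✓
7 ≤ 2 ≤ 9 (triangle on l)  ✗
L = 8 + 1 + 2 = 11 (odd)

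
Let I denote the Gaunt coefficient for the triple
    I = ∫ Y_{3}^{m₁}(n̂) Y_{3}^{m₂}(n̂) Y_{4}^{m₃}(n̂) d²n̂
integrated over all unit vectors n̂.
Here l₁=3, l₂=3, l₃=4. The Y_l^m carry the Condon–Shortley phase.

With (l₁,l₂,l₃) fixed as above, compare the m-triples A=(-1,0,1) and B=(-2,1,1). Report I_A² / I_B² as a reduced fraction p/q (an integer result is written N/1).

15/32

l's match ⇒ only the (l;m) 3-j factors differ between A and B.
A: triangle coeff Δ(3,3,4) = 1/34650; Σ_t [0,2]: t=0:+1/288 t=1:−1/24 t=2:+1/48 = -5/288; (3j)²=5/462 [(3 3 4; -1 0 1)], sign=+1
B: triangle coeff Δ(3,3,4) = 1/34650; Σ_t [1,2]: t=1:−1/144 t=2:+1/48 = 1/72; (3j)²=16/693 [(3 3 4; -2 1 1)], sign=-1
I_A²/I_B² = (5/462)/(16/693) = 15/32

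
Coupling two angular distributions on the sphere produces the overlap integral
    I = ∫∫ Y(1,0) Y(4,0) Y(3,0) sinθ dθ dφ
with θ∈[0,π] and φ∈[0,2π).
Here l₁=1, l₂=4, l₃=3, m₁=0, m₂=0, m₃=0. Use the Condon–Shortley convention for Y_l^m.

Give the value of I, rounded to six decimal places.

0.246233

Checks pass: Σm=0; 8 even; l₃=3∈[3,5].
(2·1+1)(2·4+1)(2·3+1) = 189
Δ: 2! 0! 6! / 9! → 1/252
sum: t=1:−1/36 = -1/36
3j²(1 4 3; 0 0 0) = Δ·Π!·Σ² = 4/63  (sign +1)
(m-triple is (0,0,0) — same symbol as above.)
combine: 4πI² = 189·4/63·4/63 = 16/21
take √, sign +1: I = 0.24623252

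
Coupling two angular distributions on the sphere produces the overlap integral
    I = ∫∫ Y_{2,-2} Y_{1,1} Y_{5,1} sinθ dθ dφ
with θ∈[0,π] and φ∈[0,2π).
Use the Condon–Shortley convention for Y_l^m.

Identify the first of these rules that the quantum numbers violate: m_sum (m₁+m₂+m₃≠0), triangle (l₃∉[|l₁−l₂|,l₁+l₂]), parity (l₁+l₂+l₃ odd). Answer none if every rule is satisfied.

triangle

m₁+m₂+m₃ = -2 + 1 + 1 = 0  ✓
triangle: |2−1|=1 ≤ l₃=5 ≤ 2+1=3  ✗
parity: l₁+l₂+l₃ = 8 is even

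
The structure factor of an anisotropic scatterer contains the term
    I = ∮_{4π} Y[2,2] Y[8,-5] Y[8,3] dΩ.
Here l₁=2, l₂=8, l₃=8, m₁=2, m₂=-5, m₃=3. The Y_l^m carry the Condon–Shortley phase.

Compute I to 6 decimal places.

Checks pass: Σm=0; 18 even; l₃=8∈[6,10].
(2·2+1)(2·8+1)(2·8+1) = 1445
Δ: 2! 2! 14! / 19! → 1/348840
sum: t=0:+1/116121600 t=1:−1/25401600 t=2:+1/116121600 = -1/45158400
3j²(2 8 8; 0 0 0) = Δ·Π!·Σ² = 24/1615  (sign -1)
sum: t=0:+1/958003200 = 1/958003200
3j²(2 8 8; 2 -5 3) = Δ·Π!·Σ² = 13/969  (sign -1)
combine: 4πI² = 1445·24/1615·13/969 = 104/361
take √, sign +1: I = 0.15141125

0.151411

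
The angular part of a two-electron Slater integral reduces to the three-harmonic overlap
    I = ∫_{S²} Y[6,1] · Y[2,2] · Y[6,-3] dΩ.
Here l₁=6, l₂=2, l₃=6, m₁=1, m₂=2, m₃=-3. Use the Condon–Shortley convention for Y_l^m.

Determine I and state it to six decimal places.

0.177674

Checks pass: Σm=0; 14 even; l₃=6∈[4,8].
(2·6+1)(2·2+1)(2·6+1) = 845
Δ: 2! 10! 2! / 15! → 1/90090
sum: t=0:+1/69120 t=1:−1/14400 t=2:+1/69120 = -7/172800
3j²(6 2 6; 0 0 0) = Δ·Π!·Σ² = 14/715  (sign -1)
sum: t=2:+1/120960 = 1/120960
3j²(6 2 6; 1 2 -3) = Δ·Π!·Σ² = 24/1001  (sign -1)
combine: 4πI² = 845·14/715·24/1001 = 48/121
take √, sign +1: I = 0.17767364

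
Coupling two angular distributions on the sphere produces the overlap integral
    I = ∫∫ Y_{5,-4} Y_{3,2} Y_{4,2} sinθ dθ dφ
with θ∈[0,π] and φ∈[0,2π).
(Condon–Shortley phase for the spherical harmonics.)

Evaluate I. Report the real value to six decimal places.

Checks pass: Σm=0; 12 even; l₃=4∈[2,8].
(2·5+1)(2·3+1)(2·4+1) = 693
Δ: 4! 6! 2! / 13! → 1/180180
sum: t=1:−1/576 t=2:+1/144 t=3:−1/576 = 1/288
3j²(5 3 4; 0 0 0) = Δ·Π!·Σ² = 20/1001  (sign +1)
sum: t=3:−1/8640 t=4:+1/2880 = 1/4320
3j²(5 3 4; -4 2 2) = Δ·Π!·Σ² = 8/429  (sign +1)
combine: 4πI² = 693·20/1001·8/429 = 480/1859
take √, sign +1: I = 0.14334284

0.143343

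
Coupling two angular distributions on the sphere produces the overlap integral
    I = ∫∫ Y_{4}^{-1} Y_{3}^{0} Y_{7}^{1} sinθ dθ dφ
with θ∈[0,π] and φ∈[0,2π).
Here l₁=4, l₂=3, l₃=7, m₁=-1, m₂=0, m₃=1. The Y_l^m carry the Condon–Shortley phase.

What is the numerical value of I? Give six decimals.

Checks pass: Σm=0; 14 even; l₃=7∈[1,7].
(2·4+1)(2·3+1)(2·7+1) = 945
Δ: 0! 8! 6! / 15! → 1/45045
sum: t=0:+1/20736 = 1/20736
3j²(4 3 7; 0 0 0) = Δ·Π!·Σ² = 35/1287  (sign -1)
sum: t=0:+1/25920 = 1/25920
3j²(4 3 7; -1 0 1) = Δ·Π!·Σ² = 32/1287  (sign +1)
combine: 4πI² = 945·35/1287·32/1287 = 39200/61347
take √, sign -1: I = -0.22549735

-0.225497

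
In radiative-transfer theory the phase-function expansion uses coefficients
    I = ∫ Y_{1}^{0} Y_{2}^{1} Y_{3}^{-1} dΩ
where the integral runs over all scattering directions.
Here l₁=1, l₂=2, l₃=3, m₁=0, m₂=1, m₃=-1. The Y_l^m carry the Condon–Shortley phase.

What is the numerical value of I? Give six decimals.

m-sum 0 ✓  L=6 even ✓  1≤3≤3 ✓
Π(2lᵢ+1) = 3×5×7 = 105
triangle coeff Δ(1,2,3) = 1/105
Σ_t [0,0]: t=0:+1/4 = 1/4
(3j)²=3/35 [(1 2 3; 0 0 0)], sign=-1
Σ_t [0,0]: t=0:+1/6 = 1/6
(3j)²=8/105 [(1 2 3; 0 1 -1)], sign=+1
⇒ 4πI² = 24/35
I = (-1)√(24/35/(4π)) = -0.23359668

-0.233597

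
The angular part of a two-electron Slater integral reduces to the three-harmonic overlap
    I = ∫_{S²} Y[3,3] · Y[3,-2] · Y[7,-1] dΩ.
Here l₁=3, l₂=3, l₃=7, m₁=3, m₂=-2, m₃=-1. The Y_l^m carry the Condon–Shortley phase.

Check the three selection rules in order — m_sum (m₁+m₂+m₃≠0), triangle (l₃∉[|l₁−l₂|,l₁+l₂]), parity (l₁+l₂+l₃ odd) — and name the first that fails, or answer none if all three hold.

m₁+m₂+m₃ = 3 − 2 − 1 = 0  ✓
triangle: |3−3|=0 ≤ l₃=7 ≤ 3+3=6  ✗
parity: l₁+l₂+l₃ = 13 is odd

triangle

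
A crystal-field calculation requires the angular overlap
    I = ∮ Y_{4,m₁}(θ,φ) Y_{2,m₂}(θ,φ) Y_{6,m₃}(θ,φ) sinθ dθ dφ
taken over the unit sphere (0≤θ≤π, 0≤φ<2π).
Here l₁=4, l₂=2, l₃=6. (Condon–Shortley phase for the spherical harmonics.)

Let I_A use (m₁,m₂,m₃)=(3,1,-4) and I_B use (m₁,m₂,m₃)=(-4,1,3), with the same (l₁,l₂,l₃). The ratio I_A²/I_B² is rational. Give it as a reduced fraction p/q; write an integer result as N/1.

80/3

l's match ⇒ only the (l;m) 3-j factors differ between A and B.
A: triangle coeff Δ(4,2,6) = 1/6435; Σ_t [0,0]: t=0:+1/30240 = 1/30240; (3j)²=16/429 [(4 2 6; 3 1 -4)], sign=+1
B: triangle coeff Δ(4,2,6) = 1/6435; Σ_t [0,0]: t=0:+1/241920 = 1/241920; (3j)²=1/715 [(4 2 6; -4 1 3)], sign=-1
I_A²/I_B² = (16/429)/(1/715) = 80/3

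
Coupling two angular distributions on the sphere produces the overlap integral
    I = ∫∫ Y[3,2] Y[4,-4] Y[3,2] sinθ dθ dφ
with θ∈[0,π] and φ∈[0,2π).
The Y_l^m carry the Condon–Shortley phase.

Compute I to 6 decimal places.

m-sum 0 ✓  L=10 even ✓  1≤3≤7 ✓
Π(2lᵢ+1) = 7×9×7 = 441
triangle coeff Δ(3,4,3) = 1/34650
Σ_t [1,3]: t=1:−1/72 t=2:+1/16 t=3:−1/72 = 5/144
(3j)²=2/77 [(3 4 3; 0 0 0)], sign=-1
Σ_t [0,0]: t=0:+1/576 = 1/576
(3j)²=5/99 [(3 4 3; 2 -4 2)], sign=-1
⇒ 4πI² = 70/121
I = (+1)√(70/121/(4π)) = 0.21456131

0.214561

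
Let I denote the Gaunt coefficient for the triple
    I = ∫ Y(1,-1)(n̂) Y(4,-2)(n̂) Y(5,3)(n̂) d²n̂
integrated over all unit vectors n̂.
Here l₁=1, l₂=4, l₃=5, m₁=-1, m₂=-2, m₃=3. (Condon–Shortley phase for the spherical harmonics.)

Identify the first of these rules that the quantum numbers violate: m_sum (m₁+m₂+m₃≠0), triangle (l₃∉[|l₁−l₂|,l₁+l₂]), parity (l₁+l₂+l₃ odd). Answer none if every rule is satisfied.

azimuthal sum: -1 − 2 + 3 = 0  ✓
3 ≤ 5 ≤ 5 (triangle on l)  ✓
L = 1 + 4 + 5 = 10 (even)  ✓

none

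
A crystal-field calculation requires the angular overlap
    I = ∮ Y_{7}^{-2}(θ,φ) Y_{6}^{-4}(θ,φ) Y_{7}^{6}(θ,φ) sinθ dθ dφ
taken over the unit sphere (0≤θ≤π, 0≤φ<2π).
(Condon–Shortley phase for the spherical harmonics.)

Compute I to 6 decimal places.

-0.147792

Checks pass: Σm=0; 20 even; l₃=7∈[1,13].
(2·7+1)(2·6+1)(2·7+1) = 2925
Δ: 6! 8! 6! / 21! → 1/2444321880
sum: t=0:+1/2612736000 t=1:−1/20736000 t=2:+1/1658880 t=3:−1/746496 t=4:+1/1658880 t=5:−1/20736000 t=6:+1/2612736000 = -1/4354560
3j²(7 6 7; 0 0 0) = Δ·Π!·Σ² = 1000/138567  (sign +1)
sum: t=1:−1/580608000 t=2:+1/174182400 = 1/248832000
3j²(7 6 7; -2 -4 6) = Δ·Π!·Σ² = 21/1615  (sign -1)
combine: 4πI² = 2925·1000/138567·21/1615 = 315000/1147619
take √, sign -1: I = -0.14779219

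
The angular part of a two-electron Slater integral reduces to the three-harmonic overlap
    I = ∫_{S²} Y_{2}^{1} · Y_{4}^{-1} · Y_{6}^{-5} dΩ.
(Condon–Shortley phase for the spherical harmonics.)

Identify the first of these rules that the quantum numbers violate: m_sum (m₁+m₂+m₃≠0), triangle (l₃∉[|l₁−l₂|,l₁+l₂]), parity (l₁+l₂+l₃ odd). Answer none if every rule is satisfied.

m_sum

m₁+m₂+m₃ = 1 − 1 − 5 = -5  ✗
triangle: |2−4|=2 ≤ l₃=6 ≤ 2+4=6
parity: l₁+l₂+l₃ = 12 is even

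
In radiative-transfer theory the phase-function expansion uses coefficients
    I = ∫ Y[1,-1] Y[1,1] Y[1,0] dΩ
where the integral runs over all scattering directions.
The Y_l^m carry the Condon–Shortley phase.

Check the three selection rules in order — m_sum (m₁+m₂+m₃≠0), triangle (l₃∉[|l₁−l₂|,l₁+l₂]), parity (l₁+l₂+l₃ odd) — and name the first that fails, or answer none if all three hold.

azimuthal sum: -1 + 1 + 0 = 0  ✓
0 ≤ 1 ≤ 2 (triangle on l)  ✓
L = 1 + 1 + 1 = 3 (odd)  ✗

parity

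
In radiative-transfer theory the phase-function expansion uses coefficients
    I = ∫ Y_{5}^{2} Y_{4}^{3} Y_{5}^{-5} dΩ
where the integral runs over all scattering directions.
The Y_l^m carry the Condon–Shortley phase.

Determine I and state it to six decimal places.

0.140629

m-sum 0 ✓  L=14 even ✓  1≤5≤9 ✓
Π(2lᵢ+1) = 11×9×11 = 1089
triangle coeff Δ(5,4,5) = 1/3153150
Σ_t [0,4]: t=0:+1/69120 t=1:−1/1728 t=2:+1/576 t=3:−1/1728 t=4:+1/69120 = 7/11520
(3j)²=2/143 [(5 4 5; 0 0 0)], sign=-1
Σ_t [3,3]: t=3:−1/103680 = -1/103680
(3j)²=7/429 [(5 4 5; 2 3 -5)], sign=-1
⇒ 4πI² = 42/169
I = (+1)√(42/169/(4π)) = 0.14062948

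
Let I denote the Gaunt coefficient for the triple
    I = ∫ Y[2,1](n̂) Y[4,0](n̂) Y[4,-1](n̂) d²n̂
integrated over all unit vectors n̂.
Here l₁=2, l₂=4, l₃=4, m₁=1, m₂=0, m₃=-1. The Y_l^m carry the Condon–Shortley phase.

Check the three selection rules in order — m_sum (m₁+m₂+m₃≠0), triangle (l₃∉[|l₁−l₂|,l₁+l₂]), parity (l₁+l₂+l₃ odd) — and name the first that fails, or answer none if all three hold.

azimuthal sum: 1 + 0 − 1 = 0  ✓
2 ≤ 4 ≤ 6 (triangle on l)  ✓
L = 2 + 4 + 4 = 10 (even)  ✓

none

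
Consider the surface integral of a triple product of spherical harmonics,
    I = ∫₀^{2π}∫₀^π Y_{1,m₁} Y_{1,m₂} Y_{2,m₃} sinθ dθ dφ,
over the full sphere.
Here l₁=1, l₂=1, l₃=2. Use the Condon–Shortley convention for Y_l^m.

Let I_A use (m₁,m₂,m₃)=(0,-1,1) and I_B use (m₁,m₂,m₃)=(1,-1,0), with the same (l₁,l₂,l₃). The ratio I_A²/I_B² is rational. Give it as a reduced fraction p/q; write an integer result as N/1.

Shared (l₁,l₂,l₃)=(1,1,2): N and (l;000)² cancel in I_A²/I_B².
A: Δ = 0!·2!·2!/5! = 1/30; Racah Σ t=0..0: t=0:+1/2 = 1/2; ⇒ 3j(1 1 2; 0 -1 1)² = 1/10, sgn -1
B: Δ = 0!·2!·2!/5! = 1/30; Racah Σ t=0..0: t=0:+1/4 = 1/4; ⇒ 3j(1 1 2; 1 -1 0)² = 1/30, sgn +1
I_A²/I_B² = (1/10)/(1/30) = 3/1

3/1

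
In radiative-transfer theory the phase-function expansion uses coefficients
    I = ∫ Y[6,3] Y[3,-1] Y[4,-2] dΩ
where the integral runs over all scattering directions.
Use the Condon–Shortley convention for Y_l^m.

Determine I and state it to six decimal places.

0.000000

L=13 odd ⇒ parity kills the (l;000) factor ⇒ I = 0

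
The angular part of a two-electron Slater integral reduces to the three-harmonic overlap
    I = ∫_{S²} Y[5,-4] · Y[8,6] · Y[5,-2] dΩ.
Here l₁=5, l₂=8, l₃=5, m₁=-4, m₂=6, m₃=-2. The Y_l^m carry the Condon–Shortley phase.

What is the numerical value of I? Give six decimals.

-0.023187

Rules hold: Σm=0, L=18 even, 3≤5≤13.
N = 11·17·11 = 2057
Δ = 8!·2!·8!/19! = 1/37413090
Racah Σ t=3..5: t=3:−1/1036800 t=4:+1/331776 t=5:−1/1036800 = 1/921600
⇒ 3j(5 8 5; 0 0 0)² = 490/46189, sgn -1
Racah Σ t=7..8: t=7:−1/50803200 t=8:+1/58060800 = -1/406425600
⇒ 3j(5 8 5; -4 6 -2)² = 1/3230, sgn +1
4πI² = N·(3j₀)²·(3jₘ)² = 539/79781
I = -1·√(0.00675599/4π) = -0.02318674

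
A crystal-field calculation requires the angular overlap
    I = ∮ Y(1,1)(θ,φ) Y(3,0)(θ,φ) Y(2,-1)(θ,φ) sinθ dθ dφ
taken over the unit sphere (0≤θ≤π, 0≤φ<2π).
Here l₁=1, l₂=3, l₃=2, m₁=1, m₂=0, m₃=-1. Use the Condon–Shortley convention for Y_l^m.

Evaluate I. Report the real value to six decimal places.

0.143048

Rules hold: Σm=0, L=6 even, 2≤2≤4.
N = 3·7·5 = 105
Δ = 2!·0!·4!/7! = 1/105
Racah Σ t=1..1: t=1:−1/4 = -1/4
⇒ 3j(1 3 2; 0 0 0)² = 3/35, sgn -1
Racah Σ t=0..0: t=0:+1/12 = 1/12
⇒ 3j(1 3 2; 1 0 -1)² = 1/35, sgn -1
4πI² = N·(3j₀)²·(3jₘ)² = 9/35
I = +1·√(0.257143/4π) = 0.14304817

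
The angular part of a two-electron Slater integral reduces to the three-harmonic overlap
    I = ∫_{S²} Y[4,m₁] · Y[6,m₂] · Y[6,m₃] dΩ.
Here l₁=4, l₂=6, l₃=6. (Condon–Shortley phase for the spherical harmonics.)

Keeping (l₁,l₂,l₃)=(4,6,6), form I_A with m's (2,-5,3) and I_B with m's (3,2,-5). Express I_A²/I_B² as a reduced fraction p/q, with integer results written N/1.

288/343

Shared (l₁,l₂,l₃)=(4,6,6): N and (l;000)² cancel in I_A²/I_B².
A: Δ = 4!·4!·8!/17! = 1/15315300; Racah Σ t=0..1: t=0:+1/483840 t=1:−1/1451520 = 1/725760; ⇒ 3j(4 6 6; 2 -5 3)² = 24/1547, sgn -1
B: Δ = 4!·4!·8!/17! = 1/15315300; Racah Σ t=0..1: t=0:+1/5806080 t=1:−1/725760 = -1/829440; ⇒ 3j(4 6 6; 3 2 -5)² = 49/2652, sgn +1
I_A²/I_B² = (24/1547)/(49/2652) = 288/343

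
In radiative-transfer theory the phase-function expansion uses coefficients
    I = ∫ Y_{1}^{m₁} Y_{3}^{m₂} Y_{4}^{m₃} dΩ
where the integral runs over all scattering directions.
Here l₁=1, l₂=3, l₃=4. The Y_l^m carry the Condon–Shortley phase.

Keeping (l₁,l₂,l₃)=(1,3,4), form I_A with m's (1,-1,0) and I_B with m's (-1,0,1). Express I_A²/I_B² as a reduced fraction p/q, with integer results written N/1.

l's match ⇒ only the (l;m) 3-j factors differ between A and B.
A: triangle coeff Δ(1,3,4) = 1/252; Σ_t [0,0]: t=0:+1/96 = 1/96; (3j)²=1/42 [(1 3 4; 1 -1 0)], sign=+1
B: triangle coeff Δ(1,3,4) = 1/252; Σ_t [0,0]: t=0:+1/72 = 1/72; (3j)²=5/126 [(1 3 4; -1 0 1)], sign=-1
I_A²/I_B² = (1/42)/(5/126) = 3/5

3/5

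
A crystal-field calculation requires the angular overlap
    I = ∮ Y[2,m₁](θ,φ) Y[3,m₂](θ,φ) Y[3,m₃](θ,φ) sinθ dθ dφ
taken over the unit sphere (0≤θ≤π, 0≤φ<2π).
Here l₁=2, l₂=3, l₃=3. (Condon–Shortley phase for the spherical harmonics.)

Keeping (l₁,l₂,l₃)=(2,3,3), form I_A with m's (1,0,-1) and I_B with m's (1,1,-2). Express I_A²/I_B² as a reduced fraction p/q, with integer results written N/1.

Shared (l₁,l₂,l₃)=(2,3,3): N and (l;000)² cancel in I_A²/I_B².
A: Δ = 2!·2!·4!/9! = 1/3780; Racah Σ t=0..1: t=0:+1/12 t=1:−1/8 = -1/24; ⇒ 3j(2 3 3; 1 0 -1)² = 1/210, sgn -1
B: Δ = 2!·2!·4!/9! = 1/3780; Racah Σ t=0..1: t=0:+1/48 t=1:−1/12 = -1/16; ⇒ 3j(2 3 3; 1 1 -2)² = 1/28, sgn +1
I_A²/I_B² = (1/210)/(1/28) = 2/15

2/15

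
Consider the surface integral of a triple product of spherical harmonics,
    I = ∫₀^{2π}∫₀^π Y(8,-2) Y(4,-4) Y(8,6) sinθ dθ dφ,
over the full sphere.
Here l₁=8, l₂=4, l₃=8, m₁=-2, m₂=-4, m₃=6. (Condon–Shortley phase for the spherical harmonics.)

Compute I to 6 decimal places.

Checks pass: Σm=0; 20 even; l₃=8∈[4,12].
(2·8+1)(2·4+1)(2·8+1) = 2601
Δ: 4! 12! 4! / 21! → 1/185175900
sum: t=0:+1/557383680 t=1:−1/21772800 t=2:+1/8294400 t=3:−1/21772800 t=4:+1/557383680 = 1/30965760
3j²(8 4 8; 0 0 0) = Δ·Π!·Σ² = 36/4199  (sign +1)
sum: t=0:+1/4180377600 = 1/4180377600
3j²(8 4 8; -2 -4 6) = Δ·Π!·Σ² = 11/1938  (sign +1)
combine: 4πI² = 2601·36/4199·11/1938 = 594/4693
take √, sign +1: I = 0.10036055

0.100361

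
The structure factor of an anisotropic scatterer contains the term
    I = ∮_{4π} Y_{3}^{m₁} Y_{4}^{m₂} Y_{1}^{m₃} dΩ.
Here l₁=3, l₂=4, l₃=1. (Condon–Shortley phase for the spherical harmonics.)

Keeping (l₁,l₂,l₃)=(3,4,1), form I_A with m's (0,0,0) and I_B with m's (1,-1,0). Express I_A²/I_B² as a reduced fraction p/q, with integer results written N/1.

Shared (l₁,l₂,l₃)=(3,4,1): N and (l;000)² cancel in I_A²/I_B².
A: Δ = 6!·0!·2!/9! = 1/252; Racah Σ t=3..3: t=3:−1/36 = -1/36; ⇒ 3j(3 4 1; 0 0 0)² = 4/63, sgn +1
B: Δ = 6!·0!·2!/9! = 1/252; Racah Σ t=2..2: t=2:+1/48 = 1/48; ⇒ 3j(3 4 1; 1 -1 0)² = 5/84, sgn -1
I_A²/I_B² = (4/63)/(5/84) = 16/15

16/15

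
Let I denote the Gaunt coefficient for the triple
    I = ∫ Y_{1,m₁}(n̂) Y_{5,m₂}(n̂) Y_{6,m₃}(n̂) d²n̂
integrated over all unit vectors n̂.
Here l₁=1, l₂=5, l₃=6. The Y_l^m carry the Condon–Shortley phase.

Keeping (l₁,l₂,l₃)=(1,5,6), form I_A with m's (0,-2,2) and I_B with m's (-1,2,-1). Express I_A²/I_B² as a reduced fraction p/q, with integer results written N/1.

Shared (l₁,l₂,l₃)=(1,5,6): N and (l;000)² cancel in I_A²/I_B².
A: Δ = 0!·2!·10!/13! = 1/858; Racah Σ t=0..0: t=0:+1/30240 = 1/30240; ⇒ 3j(1 5 6; 0 -2 2)² = 16/429, sgn +1
B: Δ = 0!·2!·10!/13! = 1/858; Racah Σ t=0..0: t=0:+1/60480 = 1/60480; ⇒ 3j(1 5 6; -1 2 -1)² = 5/429, sgn -1
I_A²/I_B² = (16/429)/(5/429) = 16/5

16/5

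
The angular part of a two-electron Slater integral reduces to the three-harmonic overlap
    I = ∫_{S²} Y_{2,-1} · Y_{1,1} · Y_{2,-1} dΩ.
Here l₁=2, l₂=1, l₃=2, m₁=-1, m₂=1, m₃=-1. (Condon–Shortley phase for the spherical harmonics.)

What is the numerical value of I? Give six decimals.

0.000000

Σmᵢ = -1 ≠ 0, so the φ-integral vanishes; I = 0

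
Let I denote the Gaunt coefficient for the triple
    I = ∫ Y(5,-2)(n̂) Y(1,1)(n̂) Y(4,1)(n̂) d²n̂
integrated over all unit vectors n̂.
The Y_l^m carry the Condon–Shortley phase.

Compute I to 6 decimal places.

m-sum 0 ✓  L=10 even ✓  4≤4≤6 ✓
Π(2lᵢ+1) = 11×3×9 = 297
triangle coeff Δ(5,1,4) = 1/495
Σ_t [1,1]: t=1:−1/576 = -1/576
(3j)²=5/99 [(5 1 4; 0 0 0)], sign=-1
Σ_t [2,2]: t=2:+1/1440 = 1/1440
(3j)²=7/165 [(5 1 4; -2 1 1)], sign=-1
⇒ 4πI² = 7/11
I = (+1)√(7/11/(4π)) = 0.22503380

0.225034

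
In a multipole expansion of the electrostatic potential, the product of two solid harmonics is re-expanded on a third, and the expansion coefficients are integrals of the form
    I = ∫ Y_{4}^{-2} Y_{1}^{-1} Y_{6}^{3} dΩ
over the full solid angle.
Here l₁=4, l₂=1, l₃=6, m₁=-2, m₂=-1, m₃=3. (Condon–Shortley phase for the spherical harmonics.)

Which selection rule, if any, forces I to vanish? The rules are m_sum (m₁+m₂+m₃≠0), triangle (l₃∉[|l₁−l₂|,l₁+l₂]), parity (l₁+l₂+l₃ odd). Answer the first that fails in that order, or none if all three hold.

azimuthal sum: -2 − 1 + 3 = 0  ✓
3 ≤ 6 ≤ 5 (triangle on l)  ✗
L = 4 + 1 + 6 = 11 (odd)

triangle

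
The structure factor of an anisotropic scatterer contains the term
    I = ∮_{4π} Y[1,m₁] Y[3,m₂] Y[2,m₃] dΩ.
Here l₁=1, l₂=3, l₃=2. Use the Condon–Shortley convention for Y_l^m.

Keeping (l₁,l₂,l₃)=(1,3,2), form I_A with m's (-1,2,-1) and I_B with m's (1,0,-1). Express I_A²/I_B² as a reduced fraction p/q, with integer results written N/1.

10/3

l's match ⇒ only the (l;m) 3-j factors differ between A and B.
A: triangle coeff Δ(1,3,2) = 1/105; Σ_t [2,2]: t=2:+1/12 = 1/12; (3j)²=2/21 [(1 3 2; -1 2 -1)], sign=-1
B: triangle coeff Δ(1,3,2) = 1/105; Σ_t [0,0]: t=0:+1/12 = 1/12; (3j)²=1/35 [(1 3 2; 1 0 -1)], sign=-1
I_A²/I_B² = (2/21)/(1/35) = 10/3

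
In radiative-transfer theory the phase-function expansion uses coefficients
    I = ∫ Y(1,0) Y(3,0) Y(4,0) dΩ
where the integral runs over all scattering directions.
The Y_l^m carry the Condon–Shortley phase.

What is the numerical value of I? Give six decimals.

0.246233

m-sum 0 ✓  L=8 even ✓  2≤4≤4 ✓
Π(2lᵢ+1) = 3×7×9 = 189
triangle coeff Δ(1,3,4) = 1/252
Σ_t [0,0]: t=0:+1/36 = 1/36
(3j)²=4/63 [(1 3 4; 0 0 0)], sign=+1
(m-triple is (0,0,0) — same symbol as above.)
⇒ 4πI² = 16/21
I = (+1)√(16/21/(4π)) = 0.24623252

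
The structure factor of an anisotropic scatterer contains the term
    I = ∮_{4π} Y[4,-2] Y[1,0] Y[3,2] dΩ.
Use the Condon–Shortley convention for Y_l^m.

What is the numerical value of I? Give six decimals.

0.213244

Checks pass: Σm=0; 8 even; l₃=3∈[3,5].
(2·4+1)(2·1+1)(2·3+1) = 189
Δ: 2! 6! 0! / 9! → 1/252
sum: t=1:−1/36 = -1/36
3j²(4 1 3; 0 0 0) = Δ·Π!·Σ² = 4/63  (sign +1)
sum: t=1:−1/120 = -1/120
3j²(4 1 3; -2 0 2) = Δ·Π!·Σ² = 1/21  (sign +1)
combine: 4πI² = 189·4/63·1/21 = 4/7
take √, sign +1: I = 0.21324362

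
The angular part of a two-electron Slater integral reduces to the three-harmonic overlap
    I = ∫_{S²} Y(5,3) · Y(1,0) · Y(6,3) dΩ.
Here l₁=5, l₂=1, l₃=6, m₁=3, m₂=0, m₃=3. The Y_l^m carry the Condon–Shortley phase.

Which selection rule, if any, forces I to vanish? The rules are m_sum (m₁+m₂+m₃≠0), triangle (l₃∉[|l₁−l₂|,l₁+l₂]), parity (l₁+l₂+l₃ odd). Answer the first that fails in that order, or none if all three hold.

m_sum

Σmᵢ = 6  ✗
l₃∈[|l₁−l₂|,l₁+l₂]=[4,6], have l₃=6
Σlᵢ = 12 ⇒ even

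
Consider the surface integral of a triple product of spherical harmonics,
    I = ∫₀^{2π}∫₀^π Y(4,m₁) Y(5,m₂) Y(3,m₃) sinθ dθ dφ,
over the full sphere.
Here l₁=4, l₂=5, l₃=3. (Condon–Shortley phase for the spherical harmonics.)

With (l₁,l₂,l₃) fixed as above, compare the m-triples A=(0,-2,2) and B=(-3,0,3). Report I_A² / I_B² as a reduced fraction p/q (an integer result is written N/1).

4/9

l's match ⇒ only the (l;m) 3-j factors differ between A and B.
A: triangle coeff Δ(4,5,3) = 1/180180; Σ_t [2,3]: t=2:+1/576 t=3:−1/864 = 1/1728; (3j)²=5/1287 [(4 5 3; 0 -2 2)], sign=-1
B: triangle coeff Δ(4,5,3) = 1/180180; Σ_t [5,5]: t=5:−1/5760 = -1/5760; (3j)²=5/572 [(4 5 3; -3 0 3)], sign=-1
I_A²/I_B² = (5/1287)/(5/572) = 4/9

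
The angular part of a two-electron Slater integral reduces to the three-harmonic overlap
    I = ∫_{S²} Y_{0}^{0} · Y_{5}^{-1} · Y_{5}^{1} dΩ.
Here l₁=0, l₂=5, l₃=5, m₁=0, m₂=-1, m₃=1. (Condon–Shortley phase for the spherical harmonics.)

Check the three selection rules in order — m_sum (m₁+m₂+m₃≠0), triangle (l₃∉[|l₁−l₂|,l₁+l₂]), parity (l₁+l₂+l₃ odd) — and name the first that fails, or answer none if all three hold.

none

m₁+m₂+m₃ = 0 − 1 + 1 = 0  ✓
triangle: |0−5|=5 ≤ l₃=5 ≤ 0+5=5  ✓
parity: l₁+l₂+l₃ = 10 is even  ✓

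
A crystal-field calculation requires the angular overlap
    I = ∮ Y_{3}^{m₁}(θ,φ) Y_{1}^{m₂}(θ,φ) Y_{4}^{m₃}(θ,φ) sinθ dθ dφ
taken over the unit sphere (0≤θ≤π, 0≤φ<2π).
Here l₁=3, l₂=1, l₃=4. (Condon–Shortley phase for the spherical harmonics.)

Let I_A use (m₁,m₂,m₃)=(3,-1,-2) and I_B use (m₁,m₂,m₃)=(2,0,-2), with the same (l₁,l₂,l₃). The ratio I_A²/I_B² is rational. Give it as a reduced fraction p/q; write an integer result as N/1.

1/12

Shared (l₁,l₂,l₃)=(3,1,4): N and (l;000)² cancel in I_A²/I_B².
A: Δ = 0!·6!·2!/9! = 1/252; Racah Σ t=0..0: t=0:+1/1440 = 1/1440; ⇒ 3j(3 1 4; 3 -1 -2)² = 1/252, sgn +1
B: Δ = 0!·6!·2!/9! = 1/252; Racah Σ t=0..0: t=0:+1/120 = 1/120; ⇒ 3j(3 1 4; 2 0 -2)² = 1/21, sgn +1
I_A²/I_B² = (1/252)/(1/21) = 1/12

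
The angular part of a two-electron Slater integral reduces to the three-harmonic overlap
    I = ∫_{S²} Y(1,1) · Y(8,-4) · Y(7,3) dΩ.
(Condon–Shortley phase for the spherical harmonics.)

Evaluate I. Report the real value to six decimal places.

m-sum 0 ✓  L=16 even ✓  7≤7≤9 ✓
Π(2lᵢ+1) = 3×17×15 = 765
triangle coeff Δ(1,8,7) = 1/2040
Σ_t [1,1]: t=1:−1/25401600 = -1/25401600
(3j)²=8/255 [(1 8 7; 0 0 0)], sign=+1
Σ_t [0,0]: t=0:+1/174182400 = 1/174182400
(3j)²=11/340 [(1 8 7; 1 -4 3)], sign=+1
⇒ 4πI² = 66/85
I = (+1)√(66/85/(4π)) = 0.24857507

0.248575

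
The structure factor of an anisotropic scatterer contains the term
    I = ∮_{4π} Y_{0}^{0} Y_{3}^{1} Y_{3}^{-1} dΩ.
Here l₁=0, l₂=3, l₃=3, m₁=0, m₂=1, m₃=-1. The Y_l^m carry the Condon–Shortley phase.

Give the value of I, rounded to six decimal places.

m-sum 0 ✓  L=6 even ✓  3≤3≤3 ✓
Π(2lᵢ+1) = 1×7×7 = 49
triangle coeff Δ(0,3,3) = 1/7
Σ_t [0,0]: t=0:+1/36 = 1/36
(3j)²=1/7 [(0 3 3; 0 0 0)], sign=-1
Σ_t [0,0]: t=0:+1/48 = 1/48
(3j)²=1/7 [(0 3 3; 0 1 -1)], sign=+1
⇒ 4πI² = 1/1
I = (-1)√(1/1/(4π)) = -0.28209479

-0.282095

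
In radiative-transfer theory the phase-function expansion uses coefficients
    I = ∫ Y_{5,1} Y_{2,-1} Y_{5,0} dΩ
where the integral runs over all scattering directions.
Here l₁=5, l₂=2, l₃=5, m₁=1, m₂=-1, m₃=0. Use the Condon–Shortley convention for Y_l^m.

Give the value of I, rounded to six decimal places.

Checks pass: Σm=0; 12 even; l₃=5∈[3,7].
(2·5+1)(2·2+1)(2·5+1) = 605
Δ: 2! 8! 2! / 13! → 1/38610
sum: t=0:+1/2880 t=1:−1/576 t=2:+1/2880 = -1/960
3j²(5 2 5; 0 0 0) = Δ·Π!·Σ² = 10/429  (sign +1)
sum: t=0:+1/1152 t=1:−1/1440 = 1/5760
3j²(5 2 5; 1 -1 0) = Δ·Π!·Σ² = 1/858  (sign -1)
combine: 4πI² = 605·10/429·1/858 = 25/1521
take √, sign -1: I = -0.03616600

-0.036166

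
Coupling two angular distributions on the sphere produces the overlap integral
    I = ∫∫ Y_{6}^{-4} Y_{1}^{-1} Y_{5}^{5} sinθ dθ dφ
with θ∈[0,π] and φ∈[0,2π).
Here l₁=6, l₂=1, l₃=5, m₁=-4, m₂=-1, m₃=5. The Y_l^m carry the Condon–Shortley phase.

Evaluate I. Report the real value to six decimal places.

m-sum 0 ✓  L=12 even ✓  5≤5≤7 ✓
Π(2lᵢ+1) = 13×3×11 = 429
triangle coeff Δ(6,1,5) = 1/858
Σ_t [1,1]: t=1:−1/14400 = -1/14400
(3j)²=6/143 [(6 1 5; 0 0 0)], sign=+1
Σ_t [0,0]: t=0:+1/7257600 = 1/7257600
(3j)²=1/858 [(6 1 5; -4 -1 5)], sign=+1
⇒ 4πI² = 3/143
I = (+1)√(3/143/(4π)) = 0.04085899

0.040859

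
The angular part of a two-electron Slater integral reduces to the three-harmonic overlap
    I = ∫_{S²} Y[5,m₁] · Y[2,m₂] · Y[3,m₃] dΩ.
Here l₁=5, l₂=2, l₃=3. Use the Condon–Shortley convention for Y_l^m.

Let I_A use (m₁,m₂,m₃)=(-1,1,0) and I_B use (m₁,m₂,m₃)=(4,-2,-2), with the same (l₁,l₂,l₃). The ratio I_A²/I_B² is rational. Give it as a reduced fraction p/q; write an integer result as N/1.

40/63

Shared (l₁,l₂,l₃)=(5,2,3): N and (l;000)² cancel in I_A²/I_B².
A: Δ = 4!·6!·0!/11! = 1/2310; Racah Σ t=3..3: t=3:−1/216 = -1/216; ⇒ 3j(5 2 3; -1 1 0)² = 8/231, sgn +1
B: Δ = 4!·6!·0!/11! = 1/2310; Racah Σ t=0..0: t=0:+1/2880 = 1/2880; ⇒ 3j(5 2 3; 4 -2 -2)² = 3/55, sgn -1
I_A²/I_B² = (8/231)/(3/55) = 40/63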